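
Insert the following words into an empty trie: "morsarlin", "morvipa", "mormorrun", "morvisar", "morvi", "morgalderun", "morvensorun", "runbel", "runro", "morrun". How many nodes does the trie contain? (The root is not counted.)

Insert word by word; a character creates a node only if that edge doesn't already exist:
  "morsarlin" → 9 new (m, o, r, s, a, r, l, i, n)
  "morvipa" → prefix "mor" already present; 4 new (v, i, p, a)
  "mormorrun" → prefix "mor" already present; 6 new (m, o, r, r, u, n)
  "morvisar" → prefix "morvi" already present; 3 new (s, a, r)
  "morvi" → prefix "morvi" already present; 0 new (none)
  "morgalderun" → prefix "mor" already present; 8 new (g, a, l, d, e, r, u, n)
  "morvensorun" → prefix "morv" already present; 7 new (e, n, s, o, r, u, n)
  "runbel" → 6 new (r, u, n, b, e, l)
  "runro" → prefix "run" already present; 2 new (r, o)
  "morrun" → prefix "mor" already present; 3 new (r, u, n)
Total nodes = 9 + 4 + 6 + 3 + 0 + 8 + 7 + 6 + 2 + 3 = 48

48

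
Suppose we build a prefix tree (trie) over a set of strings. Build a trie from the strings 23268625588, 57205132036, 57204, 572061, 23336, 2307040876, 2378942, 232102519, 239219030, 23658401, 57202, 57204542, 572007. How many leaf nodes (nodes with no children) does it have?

Leaves are exactly the stored words that no other stored word extends.
Those words: "2307040876", "232102519", "23268625588", "23336", "23658401", "2378942", "239219030", "572007", "57202", "57204542", "57205132036", "572061"
Leaf count: 12

12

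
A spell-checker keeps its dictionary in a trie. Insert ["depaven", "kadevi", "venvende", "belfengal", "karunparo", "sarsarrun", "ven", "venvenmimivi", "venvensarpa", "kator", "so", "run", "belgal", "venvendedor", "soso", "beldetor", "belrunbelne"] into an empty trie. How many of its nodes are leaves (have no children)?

14

A leaf is a node with no children — equivalently, the end of a word that is not a proper prefix of any other stored word.
Those words: "beldetor", "belfengal", "belgal", "belrunbelne", "depaven", "kadevi", "karunparo", "kator", "run", "sarsarrun", "soso", "venvendedor", "venvenmimivi", "venvensarpa"
Leaf count: 14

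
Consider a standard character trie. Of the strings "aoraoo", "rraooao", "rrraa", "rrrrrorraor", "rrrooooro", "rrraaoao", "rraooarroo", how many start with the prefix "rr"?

Filter for entries beginning with "rr":
Matches: "rraooao", "rraooarroo", "rrraa", "rrraaoao", "rrrooooro", "rrrrrorraor"
Count: 6

6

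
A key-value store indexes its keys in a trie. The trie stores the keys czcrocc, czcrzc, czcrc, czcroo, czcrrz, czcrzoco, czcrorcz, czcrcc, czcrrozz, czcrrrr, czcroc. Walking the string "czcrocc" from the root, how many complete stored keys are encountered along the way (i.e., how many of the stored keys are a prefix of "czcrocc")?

Traverse "czcrocc" character by character; count nodes along the way that are marked as word ends.
Prefixes of the query that are stored words: "czcroc", "czcrocc"
Count: 2

2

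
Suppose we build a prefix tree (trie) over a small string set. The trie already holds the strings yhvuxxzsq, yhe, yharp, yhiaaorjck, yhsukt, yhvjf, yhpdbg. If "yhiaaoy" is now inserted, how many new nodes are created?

"yhiaao" is already a path in the trie; the remaining "y" must be added.
So 7 − 6 = 1 new nodes.

1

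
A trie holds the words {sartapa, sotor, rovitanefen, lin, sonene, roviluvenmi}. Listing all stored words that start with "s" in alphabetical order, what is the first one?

sartapa

DFS of the "s" subtree visits, in order: "sartapa", "sonene", "sotor"
Position 1: sartapa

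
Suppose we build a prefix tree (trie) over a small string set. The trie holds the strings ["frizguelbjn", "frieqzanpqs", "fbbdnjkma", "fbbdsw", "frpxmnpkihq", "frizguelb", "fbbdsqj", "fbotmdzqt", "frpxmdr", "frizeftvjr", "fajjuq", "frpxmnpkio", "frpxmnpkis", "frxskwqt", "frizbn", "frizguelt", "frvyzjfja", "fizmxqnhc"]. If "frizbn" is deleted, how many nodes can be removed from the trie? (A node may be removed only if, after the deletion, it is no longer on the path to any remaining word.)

2

After clearing the end-marker at "frizbn", prune upward until reaching a node still needed by another word.
The suffix "bn" (2 nodes) is used only by "frizbn"; the node for "friz" still has the child "g", so pruning stops there.
Nodes removed: 2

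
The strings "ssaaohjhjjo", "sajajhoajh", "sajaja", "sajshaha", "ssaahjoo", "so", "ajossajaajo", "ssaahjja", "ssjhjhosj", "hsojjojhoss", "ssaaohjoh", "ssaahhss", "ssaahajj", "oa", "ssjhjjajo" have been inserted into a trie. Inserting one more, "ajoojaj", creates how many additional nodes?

4

The longest prefix of "ajoojaj" already in the trie is "ajo" (length 3).
Each of the 4 remaining characters creates one node.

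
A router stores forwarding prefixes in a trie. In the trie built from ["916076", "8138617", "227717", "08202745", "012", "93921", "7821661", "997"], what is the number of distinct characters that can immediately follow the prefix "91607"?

1

Walk "91607" from the root, arriving at one node.
Distinct next characters after "91607": 6.
That node has 1 child edge.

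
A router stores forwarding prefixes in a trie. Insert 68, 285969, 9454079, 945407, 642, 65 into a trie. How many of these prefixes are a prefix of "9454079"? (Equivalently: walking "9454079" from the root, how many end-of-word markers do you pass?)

Check each prefix of "9454079" against the stored set — each match is an end-marker on the path.
Prefixes of the query that are stored words: "945407", "9454079"
Count: 2

2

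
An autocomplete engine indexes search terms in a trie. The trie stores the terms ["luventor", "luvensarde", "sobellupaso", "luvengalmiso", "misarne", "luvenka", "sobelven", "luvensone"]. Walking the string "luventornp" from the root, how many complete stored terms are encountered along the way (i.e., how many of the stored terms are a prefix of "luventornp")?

1

Walk "luventornp" from the root; an end-of-word marker is hit whenever a stored word is a prefix of "luventornp".
Prefixes of the query that are stored words: "luventor"
Count: 1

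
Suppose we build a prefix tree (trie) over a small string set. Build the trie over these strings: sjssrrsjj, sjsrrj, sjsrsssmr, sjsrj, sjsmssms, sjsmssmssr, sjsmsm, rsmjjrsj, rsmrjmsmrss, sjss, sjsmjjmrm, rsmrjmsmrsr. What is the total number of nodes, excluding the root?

For each word, the new-node count is its length minus the longest prefix already in the trie:
  "sjssrrsjj" → 9 new (s, j, s, s, r, r, s, j, j)
  "sjsrrj" → prefix "sjs" already present; 3 new (r, r, j)
  "sjsrsssmr" → prefix "sjsr" already present; 5 new (s, s, s, m, r)
  "sjsrj" → prefix "sjsr" already present; 1 new (j)
  "sjsmssms" → prefix "sjs" already present; 5 new (m, s, s, m, s)
  "sjsmssmssr" → prefix "sjsmssms" already present; 2 new (s, r)
  "sjsmsm" → prefix "sjsms" already present; 1 new (m)
  "rsmjjrsj" → 8 new (r, s, m, j, j, r, s, j)
  "rsmrjmsmrss" → prefix "rsm" already present; 8 new (r, j, m, s, m, r, s, s)
  "sjss" → prefix "sjss" already present; 0 new (none)
  "sjsmjjmrm" → prefix "sjsm" already present; 5 new (j, j, m, r, m)
  "rsmrjmsmrsr" → prefix "rsmrjmsmrs" already present; 1 new (r)
Total nodes = 9 + 3 + 5 + 1 + 5 + 2 + 1 + 8 + 8 + 0 + 5 + 1 = 48

48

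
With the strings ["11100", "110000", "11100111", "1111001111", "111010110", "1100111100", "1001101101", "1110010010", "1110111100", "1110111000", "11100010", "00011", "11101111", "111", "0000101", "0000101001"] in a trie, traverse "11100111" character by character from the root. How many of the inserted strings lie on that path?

3

Check each prefix of "11100111" against the stored set — each match is an end-marker on the path.
Prefixes of the query that are stored words: "111", "11100", "11100111"
Count: 3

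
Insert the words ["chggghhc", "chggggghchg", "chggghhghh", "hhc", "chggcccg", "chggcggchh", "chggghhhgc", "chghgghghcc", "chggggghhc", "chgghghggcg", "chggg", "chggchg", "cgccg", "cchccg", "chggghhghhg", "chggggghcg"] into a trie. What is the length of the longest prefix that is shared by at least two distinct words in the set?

10

Look for the deepest trie node that still has at least two words in its subtree.
e.g. "chggghhghh" and "chggghhghhg" share the prefix "chggghhghh" of length 10; no pair shares a longer one.
Longest shared-prefix length: 10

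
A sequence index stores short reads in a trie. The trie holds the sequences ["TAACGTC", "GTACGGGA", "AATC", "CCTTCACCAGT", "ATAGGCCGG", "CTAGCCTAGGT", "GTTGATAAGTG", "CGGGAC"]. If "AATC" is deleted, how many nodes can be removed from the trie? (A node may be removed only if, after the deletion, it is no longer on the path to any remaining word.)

Walk "AATC" from the leaf back toward the root, removing each node that no remaining word uses.
The suffix "ATC" (3 nodes) is used only by "AATC"; the node for "A" still has the child "T", so pruning stops there.
Nodes removed: 3

3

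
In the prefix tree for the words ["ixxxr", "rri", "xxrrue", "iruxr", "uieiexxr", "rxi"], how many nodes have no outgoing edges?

6

Leaves are exactly the stored words that no other stored word extends.
Those words: "iruxr", "ixxxr", "rri", "rxi", "uieiexxr", "xxrrue"
Leaf count: 6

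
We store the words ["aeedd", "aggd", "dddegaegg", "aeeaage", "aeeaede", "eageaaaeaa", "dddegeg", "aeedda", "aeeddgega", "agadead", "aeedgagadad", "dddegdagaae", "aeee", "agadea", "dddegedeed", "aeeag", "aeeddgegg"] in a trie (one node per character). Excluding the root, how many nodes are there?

66

Insert word by word; a character creates a node only if that edge doesn't already exist:
  "aeedd" → 5 new (a, e, e, d, d)
  "aggd" → prefix "a" already present; 3 new (g, g, d)
  "dddegaegg" → 9 new (d, d, d, e, g, a, e, g, g)
  "aeeaage" → prefix "aee" already present; 4 new (a, a, g, e)
  "aeeaede" → prefix "aeea" already present; 3 new (e, d, e)
  "eageaaaeaa" → 10 new (e, a, g, e, a, a, a, e, a, a)
  "dddegeg" → prefix "dddeg" already present; 2 new (e, g)
  "aeedda" → prefix "aeedd" already present; 1 new (a)
  "aeeddgega" → prefix "aeedd" already present; 4 new (g, e, g, a)
  "agadead" → prefix "ag" already present; 5 new (a, d, e, a, d)
  "aeedgagadad" → prefix "aeed" already present; 7 new (g, a, g, a, d, a, d)
  "dddegdagaae" → prefix "dddeg" already present; 6 new (d, a, g, a, a, e)
  "aeee" → prefix "aee" already present; 1 new (e)
  "agadea" → prefix "agadea" already present; 0 new (none)
  "dddegedeed" → prefix "dddege" already present; 4 new (d, e, e, d)
  "aeeag" → prefix "aeea" already present; 1 new (g)
  "aeeddgegg" → prefix "aeeddgeg" already present; 1 new (g)
Total nodes = 5 + 3 + 9 + 4 + 3 + 10 + 2 + 1 + 4 + 5 + 7 + 6 + 1 + 0 + 4 + 1 + 1 = 66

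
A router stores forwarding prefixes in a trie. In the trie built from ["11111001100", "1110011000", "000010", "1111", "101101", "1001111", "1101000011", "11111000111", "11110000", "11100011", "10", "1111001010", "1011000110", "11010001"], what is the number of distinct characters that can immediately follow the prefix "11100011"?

0

The children of the "11100011" node are the distinct next characters among strings starting with "11100011".
No stored string extends past "11100011".
That node has 0 child edges.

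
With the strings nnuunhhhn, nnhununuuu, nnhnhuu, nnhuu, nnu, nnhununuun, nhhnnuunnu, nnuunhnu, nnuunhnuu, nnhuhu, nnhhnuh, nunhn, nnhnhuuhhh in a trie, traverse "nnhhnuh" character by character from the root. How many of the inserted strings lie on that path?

Check each prefix of "nnhhnuh" against the stored set — each match is an end-marker on the path.
Prefixes of the query that are stored words: "nnhhnuh"
Count: 1

1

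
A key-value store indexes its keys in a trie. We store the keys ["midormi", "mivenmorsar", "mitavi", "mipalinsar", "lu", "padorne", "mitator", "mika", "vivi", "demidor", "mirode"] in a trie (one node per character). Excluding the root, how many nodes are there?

For each word, the new-node count is its length minus the longest prefix already in the trie:
  "midormi" → 7 new (m, i, d, o, r, m, i)
  "mivenmorsar" → prefix "mi" already present; 9 new (v, e, n, m, o, r, s, a, r)
  "mitavi" → prefix "mi" already present; 4 new (t, a, v, i)
  "mipalinsar" → prefix "mi" already present; 8 new (p, a, l, i, n, s, a, r)
  "lu" → 2 new (l, u)
  "padorne" → 7 new (p, a, d, o, r, n, e)
  "mitator" → prefix "mita" already present; 3 new (t, o, r)
  "mika" → prefix "mi" already present; 2 new (k, a)
  "vivi" → 4 new (v, i, v, i)
  "demidor" → 7 new (d, e, m, i, d, o, r)
  "mirode" → prefix "mi" already present; 4 new (r, o, d, e)
Total nodes = 7 + 9 + 4 + 8 + 2 + 7 + 3 + 2 + 4 + 7 + 4 = 57

57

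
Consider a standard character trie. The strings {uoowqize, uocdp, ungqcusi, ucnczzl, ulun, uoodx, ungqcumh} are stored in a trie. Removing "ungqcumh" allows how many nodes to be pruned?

A node on "ungqcumh"'s path can go only if nothing else ends at it or branches off below it.
The suffix "mh" (2 nodes) is used only by "ungqcumh"; the node for "ungqcu" still has the child "s", so pruning stops there.
Nodes removed: 2

2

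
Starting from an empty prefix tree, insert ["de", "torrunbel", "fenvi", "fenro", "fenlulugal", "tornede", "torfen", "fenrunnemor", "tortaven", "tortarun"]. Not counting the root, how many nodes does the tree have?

47

Trace insertions, counting only characters that open a new branch:
  "de" → 2 new (d, e)
  "torrunbel" → 9 new (t, o, r, r, u, n, b, e, l)
  "fenvi" → 5 new (f, e, n, v, i)
  "fenro" → prefix "fen" already present; 2 new (r, o)
  "fenlulugal" → prefix "fen" already present; 7 new (l, u, l, u, g, a, l)
  "tornede" → prefix "tor" already present; 4 new (n, e, d, e)
  "torfen" → prefix "tor" already present; 3 new (f, e, n)
  "fenrunnemor" → prefix "fenr" already present; 7 new (u, n, n, e, m, o, r)
  "tortaven" → prefix "tor" already present; 5 new (t, a, v, e, n)
  "tortarun" → prefix "torta" already present; 3 new (r, u, n)
Total nodes = 2 + 9 + 5 + 2 + 7 + 4 + 3 + 7 + 5 + 3 = 47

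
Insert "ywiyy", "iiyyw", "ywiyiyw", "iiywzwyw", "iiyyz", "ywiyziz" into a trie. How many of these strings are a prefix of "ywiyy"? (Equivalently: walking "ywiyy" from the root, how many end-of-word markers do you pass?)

1

Walk "ywiyy" from the root; an end-of-word marker is hit whenever a stored word is a prefix of "ywiyy".
Prefixes of the query that are stored words: "ywiyy"
Count: 1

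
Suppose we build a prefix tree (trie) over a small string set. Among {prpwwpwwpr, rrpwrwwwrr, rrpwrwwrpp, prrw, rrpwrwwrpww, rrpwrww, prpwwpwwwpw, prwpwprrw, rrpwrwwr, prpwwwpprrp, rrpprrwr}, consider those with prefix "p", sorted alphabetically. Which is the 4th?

Filter for "p…" and sort: "prpwwpwwpr", "prpwwpwwwpw", "prpwwwpprrp", "prrw", "prwpwprrw"
Position 4: prrw

prrw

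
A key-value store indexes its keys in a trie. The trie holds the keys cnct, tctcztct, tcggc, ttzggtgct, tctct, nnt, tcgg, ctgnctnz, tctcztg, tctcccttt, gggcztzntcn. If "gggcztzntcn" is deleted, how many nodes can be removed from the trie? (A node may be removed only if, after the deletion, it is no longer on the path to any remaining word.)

A node on "gggcztzntcn"'s path can go only if nothing else ends at it or branches off below it.
No other word shares any prefix with "gggcztzntcn", so all 11 of its nodes go.
Nodes removed: 11

11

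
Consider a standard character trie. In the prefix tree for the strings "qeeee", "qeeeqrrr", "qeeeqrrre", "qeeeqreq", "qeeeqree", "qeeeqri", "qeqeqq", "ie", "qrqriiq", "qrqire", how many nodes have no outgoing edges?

9

A leaf is a node with no children — equivalently, the end of a word that is not a proper prefix of any other stored word.
Those words: "ie", "qeeee", "qeeeqree", "qeeeqreq", "qeeeqri", "qeeeqrrre", "qeqeqq", "qrqire", "qrqriiq"
Leaf count: 9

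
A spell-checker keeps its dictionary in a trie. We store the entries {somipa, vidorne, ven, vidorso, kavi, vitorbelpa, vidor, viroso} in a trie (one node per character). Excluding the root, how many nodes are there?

33

Insert word by word; a character creates a node only if that edge doesn't already exist:
  "somipa" → 6 new (s, o, m, i, p, a)
  "vidorne" → 7 new (v, i, d, o, r, n, e)
  "ven" → prefix "v" already present; 2 new (e, n)
  "vidorso" → prefix "vidor" already present; 2 new (s, o)
  "kavi" → 4 new (k, a, v, i)
  "vitorbelpa" → prefix "vi" already present; 8 new (t, o, r, b, e, l, p, a)
  "vidor" → prefix "vidor" already present; 0 new (none)
  "viroso" → prefix "vi" already present; 4 new (r, o, s, o)
Total nodes = 6 + 7 + 2 + 2 + 4 + 8 + 0 + 4 = 33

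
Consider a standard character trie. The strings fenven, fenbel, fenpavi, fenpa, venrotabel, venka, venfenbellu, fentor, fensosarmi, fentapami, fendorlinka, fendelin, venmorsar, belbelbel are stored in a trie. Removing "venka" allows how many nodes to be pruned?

Walk "venka" from the leaf back toward the root, removing each node that no remaining word uses.
The suffix "ka" (2 nodes) is used only by "venka"; the node for "ven" still has the child "r", so pruning stops there.
Nodes removed: 2

2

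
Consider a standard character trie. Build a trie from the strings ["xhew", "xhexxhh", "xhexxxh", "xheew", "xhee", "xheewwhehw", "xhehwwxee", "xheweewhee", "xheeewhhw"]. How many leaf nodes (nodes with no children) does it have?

6

Leaves are exactly the stored words that no other stored word extends.
Those words: "xheeewhhw", "xheewwhehw", "xhehwwxee", "xheweewhee", "xhexxhh", "xhexxxh"
Leaf count: 6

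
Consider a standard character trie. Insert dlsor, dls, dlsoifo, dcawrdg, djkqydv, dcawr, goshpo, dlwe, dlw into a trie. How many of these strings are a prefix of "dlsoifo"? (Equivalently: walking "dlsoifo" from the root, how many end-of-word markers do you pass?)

Traverse "dlsoifo" character by character; count nodes along the way that are marked as word ends.
Prefixes of the query that are stored words: "dls", "dlsoifo"
Count: 2

2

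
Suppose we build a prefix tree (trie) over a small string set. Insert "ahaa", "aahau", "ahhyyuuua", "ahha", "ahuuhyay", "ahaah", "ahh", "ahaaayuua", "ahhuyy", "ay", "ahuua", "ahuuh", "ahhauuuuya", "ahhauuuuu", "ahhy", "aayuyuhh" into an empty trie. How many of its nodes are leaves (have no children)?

Leaves are exactly the stored words that no other stored word extends.
Those words: "aahau", "aayuyuhh", "ahaaayuua", "ahaah", "ahhauuuuu", "ahhauuuuya", "ahhuyy", "ahhyyuuua", "ahuua", "ahuuhyay", "ay"
Leaf count: 11

11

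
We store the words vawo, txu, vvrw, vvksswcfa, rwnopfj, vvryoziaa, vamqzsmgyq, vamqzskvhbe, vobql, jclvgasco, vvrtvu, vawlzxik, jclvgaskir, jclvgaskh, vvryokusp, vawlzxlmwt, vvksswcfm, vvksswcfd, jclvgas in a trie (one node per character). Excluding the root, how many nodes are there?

Trace insertions, counting only characters that open a new branch:
  "vawo" → 4 new (v, a, w, o)
  "txu" → 3 new (t, x, u)
  "vvrw" → prefix "v" already present; 3 new (v, r, w)
  "vvksswcfa" → prefix "vv" already present; 7 new (k, s, s, w, c, f, a)
  "rwnopfj" → 7 new (r, w, n, o, p, f, j)
  "vvryoziaa" → prefix "vvr" already present; 6 new (y, o, z, i, a, a)
  "vamqzsmgyq" → prefix "va" already present; 8 new (m, q, z, s, m, g, y, q)
  "vamqzskvhbe" → prefix "vamqzs" already present; 5 new (k, v, h, b, e)
  "vobql" → prefix "v" already present; 4 new (o, b, q, l)
  "jclvgasco" → 9 new (j, c, l, v, g, a, s, c, o)
  "vvrtvu" → prefix "vvr" already present; 3 new (t, v, u)
  "vawlzxik" → prefix "vaw" already present; 5 new (l, z, x, i, k)
  "jclvgaskir" → prefix "jclvgas" already present; 3 new (k, i, r)
  "jclvgaskh" → prefix "jclvgask" already present; 1 new (h)
  "vvryokusp" → prefix "vvryo" already present; 4 new (k, u, s, p)
  "vawlzxlmwt" → prefix "vawlzx" already present; 4 new (l, m, w, t)
  "vvksswcfm" → prefix "vvksswcf" already present; 1 new (m)
  "vvksswcfd" → prefix "vvksswcf" already present; 1 new (d)
  "jclvgas" → prefix "jclvgas" already present; 0 new (none)
Total nodes = 4 + 3 + 3 + 7 + 7 + 6 + 8 + 5 + 4 + 9 + 3 + 5 + 3 + 1 + 4 + 4 + 1 + 1 + 0 = 78

78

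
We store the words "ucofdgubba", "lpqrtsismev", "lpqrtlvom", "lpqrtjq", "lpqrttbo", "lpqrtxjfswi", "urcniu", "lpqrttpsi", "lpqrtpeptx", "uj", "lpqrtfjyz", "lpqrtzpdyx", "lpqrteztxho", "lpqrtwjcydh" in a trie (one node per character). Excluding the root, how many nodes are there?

Trace insertions, counting only characters that open a new branch:
  "ucofdgubba" → 10 new (u, c, o, f, d, g, u, b, b, a)
  "lpqrtsismev" → 11 new (l, p, q, r, t, s, i, s, m, e, v)
  "lpqrtlvom" → prefix "lpqrt" already present; 4 new (l, v, o, m)
  "lpqrtjq" → prefix "lpqrt" already present; 2 new (j, q)
  "lpqrttbo" → prefix "lpqrt" already present; 3 new (t, b, o)
  "lpqrtxjfswi" → prefix "lpqrt" already present; 6 new (x, j, f, s, w, i)
  "urcniu" → prefix "u" already present; 5 new (r, c, n, i, u)
  "lpqrttpsi" → prefix "lpqrtt" already present; 3 new (p, s, i)
  "lpqrtpeptx" → prefix "lpqrt" already present; 5 new (p, e, p, t, x)
  "uj" → prefix "u" already present; 1 new (j)
  "lpqrtfjyz" → prefix "lpqrt" already present; 4 new (f, j, y, z)
  "lpqrtzpdyx" → prefix "lpqrt" already present; 5 new (z, p, d, y, x)
  "lpqrteztxho" → prefix "lpqrt" already present; 6 new (e, z, t, x, h, o)
  "lpqrtwjcydh" → prefix "lpqrt" already present; 6 new (w, j, c, y, d, h)
Total nodes = 10 + 11 + 4 + 2 + 3 + 6 + 5 + 3 + 5 + 1 + 4 + 5 + 6 + 6 = 71

71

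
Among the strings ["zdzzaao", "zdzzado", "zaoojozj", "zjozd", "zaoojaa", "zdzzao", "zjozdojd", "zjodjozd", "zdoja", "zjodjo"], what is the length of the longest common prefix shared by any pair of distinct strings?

6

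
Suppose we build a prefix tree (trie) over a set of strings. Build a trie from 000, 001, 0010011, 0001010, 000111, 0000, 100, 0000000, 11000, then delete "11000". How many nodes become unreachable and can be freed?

4

Walk "11000" from the leaf back toward the root, removing each node that no remaining word uses.
The suffix "1000" (4 nodes) is used only by "11000"; the node for "1" still has the child "0", so pruning stops there.
Nodes removed: 4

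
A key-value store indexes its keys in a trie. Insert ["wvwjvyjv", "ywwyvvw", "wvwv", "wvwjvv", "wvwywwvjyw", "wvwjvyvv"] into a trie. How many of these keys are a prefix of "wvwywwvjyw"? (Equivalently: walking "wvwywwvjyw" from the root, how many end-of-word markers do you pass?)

1

Walk "wvwywwvjyw" from the root; an end-of-word marker is hit whenever a stored word is a prefix of "wvwywwvjyw".
Prefixes of the query that are stored words: "wvwywwvjyw"
Count: 1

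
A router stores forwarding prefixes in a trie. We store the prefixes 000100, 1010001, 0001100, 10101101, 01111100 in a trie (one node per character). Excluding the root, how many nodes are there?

Trie structure (* marks end of a word):
(root)
├─ 0
│  ├─ 0
│  │  └─ 0
│  │     └─ 1
│  │        ├─ 0
│  │        │  └─ 0 *
│  │        └─ 1
│  │           └─ 0
│  │              └─ 0 *
│  └─ 1
│     └─ 1
│        └─ 1
│           └─ 1
│              └─ 1
│                 └─ 0
│                    └─ 0 *
└─ 1
   └─ 0
      └─ 1
         └─ 0
            ├─ 0
            │  └─ 0
            │     └─ 1 *
            └─ 1
               └─ 1
                  └─ 0
                     └─ 1 *
Counting every labelled node above: 27.

27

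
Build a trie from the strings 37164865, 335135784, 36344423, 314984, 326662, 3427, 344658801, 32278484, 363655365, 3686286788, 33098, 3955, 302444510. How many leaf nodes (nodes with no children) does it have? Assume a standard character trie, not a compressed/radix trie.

13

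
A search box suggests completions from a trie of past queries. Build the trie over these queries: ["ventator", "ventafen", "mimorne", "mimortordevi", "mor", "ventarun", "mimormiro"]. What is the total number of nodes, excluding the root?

Trie structure (* marks end of a word):
(root)
├─ m
│  ├─ i
│  │  └─ m
│  │     └─ o
│  │        └─ r
│  │           ├─ m
│  │           │  └─ i
│  │           │     └─ r
│  │           │        └─ o *
│  │           ├─ n
│  │           │  └─ e *
│  │           └─ t
│  │              └─ o
│  │                 └─ r
│  │                    └─ d
│  │                       └─ e
│  │                          └─ v
│  │                             └─ i *
│  └─ o
│     └─ r *
└─ v
   └─ e
      └─ n
         └─ t
            └─ a
               ├─ f
               │  └─ e
               │     └─ n *
               ├─ r
               │  └─ u
               │     └─ n *
               └─ t
                  └─ o
                     └─ r *
Counting every labelled node above: 34.

34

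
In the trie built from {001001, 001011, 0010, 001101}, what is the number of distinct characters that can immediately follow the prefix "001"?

Walk "001" from the root, arriving at one node.
Characters that immediately follow "001" among the stored strings: {0, 1}.
That node has 2 child edges.

2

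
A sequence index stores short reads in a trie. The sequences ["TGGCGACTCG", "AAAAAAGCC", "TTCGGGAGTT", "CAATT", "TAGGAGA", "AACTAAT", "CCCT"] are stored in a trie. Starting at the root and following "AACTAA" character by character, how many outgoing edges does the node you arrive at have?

1

Walk "AACTAA" from the root, arriving at one node.
Characters that immediately follow "AACTAA" among the stored strings: {T}.
That node has 1 child edge.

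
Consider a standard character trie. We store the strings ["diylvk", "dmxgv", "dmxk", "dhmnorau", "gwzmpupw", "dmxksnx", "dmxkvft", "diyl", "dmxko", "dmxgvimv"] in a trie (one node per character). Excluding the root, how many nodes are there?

Count nodes per top-level branch (shared prefixes stored once):
  'd'-branch (dhmnorau, diyl, diylvk, dmxgv, dmxgvimv, dmxk, dmxko, dmxksnx, dmxkvft): 28 nodes
  'g'-branch (gwzmpupw): 8 nodes
Sum: 36

36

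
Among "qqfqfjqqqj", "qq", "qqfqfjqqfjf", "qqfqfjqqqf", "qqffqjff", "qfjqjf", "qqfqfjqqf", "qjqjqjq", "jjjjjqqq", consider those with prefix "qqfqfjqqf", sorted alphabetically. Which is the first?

qqfqfjqqf

DFS of the "qqfqfjqqf" subtree visits, in order: "qqfqfjqqf", "qqfqfjqqfjf"
Position 1: qqfqfjqqf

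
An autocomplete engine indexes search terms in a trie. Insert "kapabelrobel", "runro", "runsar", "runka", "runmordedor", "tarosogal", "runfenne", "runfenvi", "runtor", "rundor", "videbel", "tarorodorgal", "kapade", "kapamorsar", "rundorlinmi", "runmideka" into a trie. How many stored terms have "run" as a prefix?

10

Walk to "run"; the words in its subtree are exactly those with that prefix.
Matches: "rundor", "rundorlinmi", "runfenne", "runfenvi", "runka", "runmideka", "runmordedor", "runro", "runsar", "runtor"
Count: 10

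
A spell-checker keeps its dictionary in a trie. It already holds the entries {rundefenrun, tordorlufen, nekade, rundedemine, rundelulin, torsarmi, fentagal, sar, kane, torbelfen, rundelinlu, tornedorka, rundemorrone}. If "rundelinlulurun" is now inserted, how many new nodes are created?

"rundelinlu" is already a path in the trie; the remaining "lurun" must be added.
So 15 − 10 = 5 new nodes.

5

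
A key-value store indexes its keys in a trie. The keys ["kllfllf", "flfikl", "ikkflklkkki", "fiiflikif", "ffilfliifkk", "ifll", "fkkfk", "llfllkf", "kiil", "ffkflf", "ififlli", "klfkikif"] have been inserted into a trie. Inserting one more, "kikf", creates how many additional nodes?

2

The longest prefix of "kikf" already in the trie is "ki" (length 2).
So 4 − 2 = 2 new nodes.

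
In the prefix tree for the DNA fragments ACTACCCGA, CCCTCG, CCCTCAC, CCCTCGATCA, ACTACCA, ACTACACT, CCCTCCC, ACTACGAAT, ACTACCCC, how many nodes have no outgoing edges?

8

Leaves are exactly the stored words that no other stored word extends.
Those words: "ACTACACT", "ACTACCA", "ACTACCCC", "ACTACCCGA", "ACTACGAAT", "CCCTCAC", "CCCTCCC", "CCCTCGATCA"
Leaf count: 8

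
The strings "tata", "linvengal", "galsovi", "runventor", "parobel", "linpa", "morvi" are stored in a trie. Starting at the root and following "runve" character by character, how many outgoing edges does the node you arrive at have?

1

Walk "runve" from the root, arriving at one node.
Distinct next characters after "runve": n.
That node has 1 child edge.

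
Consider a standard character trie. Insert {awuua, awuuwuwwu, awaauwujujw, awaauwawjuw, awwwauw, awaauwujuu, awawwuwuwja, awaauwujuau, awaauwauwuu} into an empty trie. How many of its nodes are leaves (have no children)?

9

Leaves are exactly the stored words that no other stored word extends.
Those words: "awaauwauwuu", "awaauwawjuw", "awaauwujuau", "awaauwujujw", "awaauwujuu", "awawwuwuwja", "awuua", "awuuwuwwu", "awwwauw"
Leaf count: 9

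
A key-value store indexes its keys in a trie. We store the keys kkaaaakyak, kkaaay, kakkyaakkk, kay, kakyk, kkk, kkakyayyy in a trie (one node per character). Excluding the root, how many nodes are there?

Count nodes per top-level branch (shared prefixes stored once):
  'k'-branch (kakkyaakkk, kakyk, kay, kkaaaakyak, kkaaay, kkakyayyy, kkk): 30 nodes
Sum: 30

30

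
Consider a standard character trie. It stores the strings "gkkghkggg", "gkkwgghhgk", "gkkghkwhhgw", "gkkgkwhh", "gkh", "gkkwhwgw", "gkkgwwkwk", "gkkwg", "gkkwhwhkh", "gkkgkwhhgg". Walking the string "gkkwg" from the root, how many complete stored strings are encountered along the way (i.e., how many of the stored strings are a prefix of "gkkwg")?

1

Traverse "gkkwg" character by character; count nodes along the way that are marked as word ends.
Prefixes of the query that are stored words: "gkkwg"
Count: 1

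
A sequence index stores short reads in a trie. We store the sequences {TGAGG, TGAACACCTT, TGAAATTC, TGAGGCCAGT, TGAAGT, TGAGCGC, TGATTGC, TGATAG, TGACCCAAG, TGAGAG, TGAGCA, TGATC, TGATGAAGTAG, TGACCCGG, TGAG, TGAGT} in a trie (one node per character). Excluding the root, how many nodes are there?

52

For each word, the new-node count is its length minus the longest prefix already in the trie:
  "TGAGG" → 5 new (T, G, A, G, G)
  "TGAACACCTT" → prefix "TGA" already present; 7 new (A, C, A, C, C, T, T)
  "TGAAATTC" → prefix "TGAA" already present; 4 new (A, T, T, C)
  "TGAGGCCAGT" → prefix "TGAGG" already present; 5 new (C, C, A, G, T)
  "TGAAGT" → prefix "TGAA" already present; 2 new (G, T)
  "TGAGCGC" → prefix "TGAG" already present; 3 new (C, G, C)
  "TGATTGC" → prefix "TGA" already present; 4 new (T, T, G, C)
  "TGATAG" → prefix "TGAT" already present; 2 new (A, G)
  "TGACCCAAG" → prefix "TGA" already present; 6 new (C, C, C, A, A, G)
  "TGAGAG" → prefix "TGAG" already present; 2 new (A, G)
  "TGAGCA" → prefix "TGAGC" already present; 1 new (A)
  "TGATC" → prefix "TGAT" already present; 1 new (C)
  "TGATGAAGTAG" → prefix "TGAT" already present; 7 new (G, A, A, G, T, A, G)
  "TGACCCGG" → prefix "TGACCC" already present; 2 new (G, G)
  "TGAG" → prefix "TGAG" already present; 0 new (none)
  "TGAGT" → prefix "TGAG" already present; 1 new (T)
Total nodes = 5 + 7 + 4 + 5 + 2 + 3 + 4 + 2 + 6 + 2 + 1 + 1 + 7 + 2 + 0 + 1 = 52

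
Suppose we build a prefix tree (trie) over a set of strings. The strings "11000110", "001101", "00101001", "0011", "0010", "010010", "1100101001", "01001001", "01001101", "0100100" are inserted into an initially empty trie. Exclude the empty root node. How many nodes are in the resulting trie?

35

Trace insertions, counting only characters that open a new branch:
  "11000110" → 8 new (1, 1, 0, 0, 0, 1, 1, 0)
  "001101" → 6 new (0, 0, 1, 1, 0, 1)
  "00101001" → prefix "001" already present; 5 new (0, 1, 0, 0, 1)
  "0011" → prefix "0011" already present; 0 new (none)
  "0010" → prefix "0010" already present; 0 new (none)
  "010010" → prefix "0" already present; 5 new (1, 0, 0, 1, 0)
  "1100101001" → prefix "1100" already present; 6 new (1, 0, 1, 0, 0, 1)
  "01001001" → prefix "010010" already present; 2 new (0, 1)
  "01001101" → prefix "01001" already present; 3 new (1, 0, 1)
  "0100100" → prefix "0100100" already present; 0 new (none)
Total nodes = 8 + 6 + 5 + 0 + 0 + 5 + 6 + 2 + 3 + 0 = 35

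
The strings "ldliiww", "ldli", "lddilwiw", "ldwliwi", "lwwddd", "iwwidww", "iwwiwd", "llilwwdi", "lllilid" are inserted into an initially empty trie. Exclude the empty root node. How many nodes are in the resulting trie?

Insert word by word; a character creates a node only if that edge doesn't already exist:
  "ldliiww" → 7 new (l, d, l, i, i, w, w)
  "ldli" → prefix "ldli" already present; 0 new (none)
  "lddilwiw" → prefix "ld" already present; 6 new (d, i, l, w, i, w)
  "ldwliwi" → prefix "ld" already present; 5 new (w, l, i, w, i)
  "lwwddd" → prefix "l" already present; 5 new (w, w, d, d, d)
  "iwwidww" → 7 new (i, w, w, i, d, w, w)
  "iwwiwd" → prefix "iwwi" already present; 2 new (w, d)
  "llilwwdi" → prefix "l" already present; 7 new (l, i, l, w, w, d, i)
  "lllilid" → prefix "ll" already present; 5 new (l, i, l, i, d)
Total nodes = 7 + 0 + 6 + 5 + 5 + 7 + 2 + 7 + 5 = 44

44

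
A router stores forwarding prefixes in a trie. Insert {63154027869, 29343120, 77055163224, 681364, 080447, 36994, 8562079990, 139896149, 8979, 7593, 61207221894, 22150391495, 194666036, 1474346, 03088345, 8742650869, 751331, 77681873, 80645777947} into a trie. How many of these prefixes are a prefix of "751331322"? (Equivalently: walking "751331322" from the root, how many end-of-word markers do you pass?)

1

Walk "751331322" from the root; an end-of-word marker is hit whenever a stored word is a prefix of "751331322".
Prefixes of the query that are stored words: "751331"
Count: 1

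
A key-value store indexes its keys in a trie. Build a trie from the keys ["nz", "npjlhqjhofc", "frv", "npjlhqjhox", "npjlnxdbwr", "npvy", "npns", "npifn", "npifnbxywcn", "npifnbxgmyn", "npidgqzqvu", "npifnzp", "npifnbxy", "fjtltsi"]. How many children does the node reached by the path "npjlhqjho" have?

2

Walk "npjlhqjho" from the root, arriving at one node.
Characters that immediately follow "npjlhqjho" among the stored strings: {f, x}.
That node has 2 child edges.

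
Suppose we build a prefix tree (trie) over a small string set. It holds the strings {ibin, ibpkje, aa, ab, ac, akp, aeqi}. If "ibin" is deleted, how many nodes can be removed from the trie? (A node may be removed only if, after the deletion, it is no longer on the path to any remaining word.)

A node on "ibin"'s path can go only if nothing else ends at it or branches off below it.
The suffix "in" (2 nodes) is used only by "ibin"; the node for "ib" still has the child "p", so pruning stops there.
Nodes removed: 2

2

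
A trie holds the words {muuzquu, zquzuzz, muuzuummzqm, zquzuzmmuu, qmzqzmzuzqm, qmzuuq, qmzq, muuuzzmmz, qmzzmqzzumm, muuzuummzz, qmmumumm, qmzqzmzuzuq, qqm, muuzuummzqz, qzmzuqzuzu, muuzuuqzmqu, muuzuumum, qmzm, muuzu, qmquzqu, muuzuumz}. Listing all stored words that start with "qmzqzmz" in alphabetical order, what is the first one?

qmzqzmzuzqm

DFS of the "qmzqzmz" subtree visits, in order: "qmzqzmzuzqm", "qmzqzmzuzuq"
Position 1: qmzqzmzuzqm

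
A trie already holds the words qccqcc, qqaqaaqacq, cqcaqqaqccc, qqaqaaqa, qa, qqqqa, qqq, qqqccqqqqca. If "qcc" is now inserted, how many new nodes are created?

0

"qcc" is already a full path in the trie; only an end-marker is added.
No new nodes are needed: 0.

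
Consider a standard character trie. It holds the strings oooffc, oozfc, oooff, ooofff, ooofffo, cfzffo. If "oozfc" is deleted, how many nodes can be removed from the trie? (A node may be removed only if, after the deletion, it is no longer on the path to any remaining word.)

Walk "oozfc" from the leaf back toward the root, removing each node that no remaining word uses.
The suffix "zfc" (3 nodes) is used only by "oozfc"; the node for "oo" still has the child "o", so pruning stops there.
Nodes removed: 3

3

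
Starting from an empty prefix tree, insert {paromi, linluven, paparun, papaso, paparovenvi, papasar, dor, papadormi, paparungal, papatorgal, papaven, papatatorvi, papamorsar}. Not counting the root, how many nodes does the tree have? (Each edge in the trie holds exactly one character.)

61

Count nodes per top-level branch (shared prefixes stored once):
  'd'-branch (dor): 3 nodes
  'l'-branch (linluven): 8 nodes
  'p'-branch (papadormi, papamorsar, paparovenvi, paparun, paparungal, papasar, papaso, papatatorvi, papatorgal, papaven, paromi): 50 nodes
Sum: 61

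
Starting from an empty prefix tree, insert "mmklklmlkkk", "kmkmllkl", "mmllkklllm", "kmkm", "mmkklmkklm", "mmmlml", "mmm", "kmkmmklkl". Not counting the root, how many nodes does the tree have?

43

For each word, the new-node count is its length minus the longest prefix already in the trie:
  "mmklklmlkkk" → 11 new (m, m, k, l, k, l, m, l, k, k, k)
  "kmkmllkl" → 8 new (k, m, k, m, l, l, k, l)
  "mmllkklllm" → prefix "mm" already present; 8 new (l, l, k, k, l, l, l, m)
  "kmkm" → prefix "kmkm" already present; 0 new (none)
  "mmkklmkklm" → prefix "mmk" already present; 7 new (k, l, m, k, k, l, m)
  "mmmlml" → prefix "mm" already present; 4 new (m, l, m, l)
  "mmm" → prefix "mmm" already present; 0 new (none)
  "kmkmmklkl" → prefix "kmkm" already present; 5 new (m, k, l, k, l)
Total nodes = 11 + 8 + 8 + 0 + 7 + 4 + 0 + 5 = 43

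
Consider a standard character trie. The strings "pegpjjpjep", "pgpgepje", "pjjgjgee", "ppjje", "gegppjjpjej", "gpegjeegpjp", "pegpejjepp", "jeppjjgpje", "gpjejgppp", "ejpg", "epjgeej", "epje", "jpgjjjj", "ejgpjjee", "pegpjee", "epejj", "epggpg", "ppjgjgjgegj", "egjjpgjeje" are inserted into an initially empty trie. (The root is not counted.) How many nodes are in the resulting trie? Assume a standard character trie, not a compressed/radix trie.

121

For each word, the new-node count is its length minus the longest prefix already in the trie:
  "pegpjjpjep" → 10 new (p, e, g, p, j, j, p, j, e, p)
  "pgpgepje" → prefix "p" already present; 7 new (g, p, g, e, p, j, e)
  "pjjgjgee" → prefix "p" already present; 7 new (j, j, g, j, g, e, e)
  "ppjje" → prefix "p" already present; 4 new (p, j, j, e)
  "gegppjjpjej" → 11 new (g, e, g, p, p, j, j, p, j, e, j)
  "gpegjeegpjp" → prefix "g" already present; 10 new (p, e, g, j, e, e, g, p, j, p)
  "pegpejjepp" → prefix "pegp" already present; 6 new (e, j, j, e, p, p)
  "jeppjjgpje" → 10 new (j, e, p, p, j, j, g, p, j, e)
  "gpjejgppp" → prefix "gp" already present; 7 new (j, e, j, g, p, p, p)
  "ejpg" → 4 new (e, j, p, g)
  "epjgeej" → prefix "e" already present; 6 new (p, j, g, e, e, j)
  "epje" → prefix "epj" already present; 1 new (e)
  "jpgjjjj" → prefix "j" already present; 6 new (p, g, j, j, j, j)
  "ejgpjjee" → prefix "ej" already present; 6 new (g, p, j, j, e, e)
  "pegpjee" → prefix "pegpj" already present; 2 new (e, e)
  "epejj" → prefix "ep" already present; 3 new (e, j, j)
  "epggpg" → prefix "ep" already present; 4 new (g, g, p, g)
  "ppjgjgjgegj" → prefix "ppj" already present; 8 new (g, j, g, j, g, e, g, j)
  "egjjpgjeje" → prefix "e" already present; 9 new (g, j, j, p, g, j, e, j, e)
Total nodes = 10 + 7 + 7 + 4 + 11 + 10 + 6 + 10 + 7 + 4 + 6 + 1 + 6 + 6 + 2 + 3 + 4 + 8 + 9 = 121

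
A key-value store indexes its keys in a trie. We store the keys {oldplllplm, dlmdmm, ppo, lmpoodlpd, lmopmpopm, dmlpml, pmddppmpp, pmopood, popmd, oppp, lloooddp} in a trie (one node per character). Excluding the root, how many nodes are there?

67

For each word, the new-node count is its length minus the longest prefix already in the trie:
  "oldplllplm" → 10 new (o, l, d, p, l, l, l, p, l, m)
  "dlmdmm" → 6 new (d, l, m, d, m, m)
  "ppo" → 3 new (p, p, o)
  "lmpoodlpd" → 9 new (l, m, p, o, o, d, l, p, d)
  "lmopmpopm" → prefix "lm" already present; 7 new (o, p, m, p, o, p, m)
  "dmlpml" → prefix "d" already present; 5 new (m, l, p, m, l)
  "pmddppmpp" → prefix "p" already present; 8 new (m, d, d, p, p, m, p, p)
  "pmopood" → prefix "pm" already present; 5 new (o, p, o, o, d)
  "popmd" → prefix "p" already present; 4 new (o, p, m, d)
  "oppp" → prefix "o" already present; 3 new (p, p, p)
  "lloooddp" → prefix "l" already present; 7 new (l, o, o, o, d, d, p)
Total nodes = 10 + 6 + 3 + 9 + 7 + 5 + 8 + 5 + 4 + 3 + 7 = 67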